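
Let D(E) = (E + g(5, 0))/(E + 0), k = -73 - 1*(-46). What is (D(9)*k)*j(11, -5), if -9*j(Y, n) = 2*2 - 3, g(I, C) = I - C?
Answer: 14/3 ≈ 4.6667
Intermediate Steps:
k = -27 (k = -73 + 46 = -27)
j(Y, n) = -⅑ (j(Y, n) = -(2*2 - 3)/9 = -(4 - 3)/9 = -⅑*1 = -⅑)
D(E) = (5 + E)/E (D(E) = (E + (5 - 1*0))/(E + 0) = (E + (5 + 0))/E = (E + 5)/E = (5 + E)/E)
(D(9)*k)*j(11, -5) = (((5 + 9)/9)*(-27))*(-⅑) = (((⅑)*14)*(-27))*(-⅑) = ((14/9)*(-27))*(-⅑) = -42*(-⅑) = 14/3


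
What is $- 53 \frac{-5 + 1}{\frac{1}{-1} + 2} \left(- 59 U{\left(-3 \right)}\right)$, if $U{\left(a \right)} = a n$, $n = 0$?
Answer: $0$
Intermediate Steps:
$U{\left(a \right)} = 0$ ($U{\left(a \right)} = a 0 = 0$)
$- 53 \frac{-5 + 1}{\frac{1}{-1} + 2} \left(- 59 U{\left(-3 \right)}\right) = - 53 \frac{-5 + 1}{\frac{1}{-1} + 2} \left(\left(-59\right) 0\right) = - 53 - \frac{4}{-1 + 2} \cdot 0 = - 53 - \frac{4}{1} \cdot 0 = - 53 \left(-4\right) 1 \cdot 0 = - 53 \left(\left(-4\right) 0\right) = \left(-53\right) 0 = 0$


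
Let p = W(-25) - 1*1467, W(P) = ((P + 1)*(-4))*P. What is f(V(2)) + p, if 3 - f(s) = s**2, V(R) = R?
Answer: -3868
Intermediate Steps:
W(P) = P*(-4 - 4*P) (W(P) = ((1 + P)*(-4))*P = (-4 - 4*P)*P = P*(-4 - 4*P))
f(s) = 3 - s**2
p = -3867 (p = -4*(-25)*(1 - 25) - 1*1467 = -4*(-25)*(-24) - 1467 = -2400 - 1467 = -3867)
f(V(2)) + p = (3 - 1*2**2) - 3867 = (3 - 1*4) - 3867 = (3 - 4) - 3867 = -1 - 3867 = -3868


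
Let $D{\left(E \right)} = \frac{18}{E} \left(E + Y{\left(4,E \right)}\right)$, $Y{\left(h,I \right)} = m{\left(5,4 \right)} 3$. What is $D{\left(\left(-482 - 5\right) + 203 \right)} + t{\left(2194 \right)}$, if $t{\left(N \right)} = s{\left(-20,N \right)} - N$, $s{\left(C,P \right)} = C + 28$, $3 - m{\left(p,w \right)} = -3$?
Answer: $- \frac{154009}{71} \approx -2169.1$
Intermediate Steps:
$m{\left(p,w \right)} = 6$ ($m{\left(p,w \right)} = 3 - -3 = 3 + 3 = 6$)
$Y{\left(h,I \right)} = 18$ ($Y{\left(h,I \right)} = 6 \cdot 3 = 18$)
$D{\left(E \right)} = \frac{18 \left(18 + E\right)}{E}$ ($D{\left(E \right)} = \frac{18}{E} \left(E + 18\right) = \frac{18}{E} \left(18 + E\right) = \frac{18 \left(18 + E\right)}{E}$)
$s{\left(C,P \right)} = 28 + C$
$t{\left(N \right)} = 8 - N$ ($t{\left(N \right)} = \left(28 - 20\right) - N = 8 - N$)
$D{\left(\left(-482 - 5\right) + 203 \right)} + t{\left(2194 \right)} = \left(18 + \frac{324}{\left(-482 - 5\right) + 203}\right) + \left(8 - 2194\right) = \left(18 + \frac{324}{-487 + 203}\right) + \left(8 - 2194\right) = \left(18 + \frac{324}{-284}\right) - 2186 = \left(18 + 324 \left(- \frac{1}{284}\right)\right) - 2186 = \left(18 - \frac{81}{71}\right) - 2186 = \frac{1197}{71} - 2186 = - \frac{154009}{71}$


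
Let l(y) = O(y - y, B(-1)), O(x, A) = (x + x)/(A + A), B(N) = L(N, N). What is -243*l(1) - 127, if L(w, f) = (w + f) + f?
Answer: -127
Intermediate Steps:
L(w, f) = w + 2*f (L(w, f) = (f + w) + f = w + 2*f)
B(N) = 3*N (B(N) = N + 2*N = 3*N)
O(x, A) = x/A (O(x, A) = (2*x)/((2*A)) = (2*x)*(1/(2*A)) = x/A)
l(y) = 0 (l(y) = (y - y)/((3*(-1))) = 0/(-3) = 0*(-⅓) = 0)
-243*l(1) - 127 = -243*0 - 127 = 0 - 127 = -127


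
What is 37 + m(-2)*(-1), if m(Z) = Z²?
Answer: 33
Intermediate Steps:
37 + m(-2)*(-1) = 37 + (-2)²*(-1) = 37 + 4*(-1) = 37 - 4 = 33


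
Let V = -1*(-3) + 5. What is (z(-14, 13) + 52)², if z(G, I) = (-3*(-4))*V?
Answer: 21904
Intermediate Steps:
V = 8 (V = 3 + 5 = 8)
z(G, I) = 96 (z(G, I) = -3*(-4)*8 = 12*8 = 96)
(z(-14, 13) + 52)² = (96 + 52)² = 148² = 21904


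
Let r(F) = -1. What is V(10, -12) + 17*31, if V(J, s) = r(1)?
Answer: 526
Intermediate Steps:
V(J, s) = -1
V(10, -12) + 17*31 = -1 + 17*31 = -1 + 527 = 526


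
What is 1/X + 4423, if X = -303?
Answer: 1340168/303 ≈ 4423.0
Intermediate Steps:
1/X + 4423 = 1/(-303) + 4423 = -1/303 + 4423 = 1340168/303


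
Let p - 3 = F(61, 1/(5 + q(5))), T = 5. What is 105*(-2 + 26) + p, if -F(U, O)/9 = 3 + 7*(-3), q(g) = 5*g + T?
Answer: 2685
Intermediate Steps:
q(g) = 5 + 5*g (q(g) = 5*g + 5 = 5 + 5*g)
F(U, O) = 162 (F(U, O) = -9*(3 + 7*(-3)) = -9*(3 - 21) = -9*(-18) = 162)
p = 165 (p = 3 + 162 = 165)
105*(-2 + 26) + p = 105*(-2 + 26) + 165 = 105*24 + 165 = 2520 + 165 = 2685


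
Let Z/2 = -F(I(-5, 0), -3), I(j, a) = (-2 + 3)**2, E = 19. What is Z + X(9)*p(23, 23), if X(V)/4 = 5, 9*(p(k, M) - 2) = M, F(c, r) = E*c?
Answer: 478/9 ≈ 53.111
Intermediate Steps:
I(j, a) = 1 (I(j, a) = 1**2 = 1)
F(c, r) = 19*c
Z = -38 (Z = 2*(-19) = -38)
p(k, M) = 2 + M/9
X(V) = 20 (X(V) = 4*5 = 20)
Z + X(9)*p(23, 23) = -38 + 20*(2 + (1/9)*23) = -38 + 20*(2 + 23/9) = -38 + 20*(41/9) = -38 + 820/9 = 478/9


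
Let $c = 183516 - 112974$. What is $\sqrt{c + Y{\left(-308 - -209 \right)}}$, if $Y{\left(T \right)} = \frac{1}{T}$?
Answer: $\frac{\sqrt{76820227}}{33} \approx 265.6$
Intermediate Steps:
$c = 70542$
$\sqrt{c + Y{\left(-308 - -209 \right)}} = \sqrt{70542 + \frac{1}{-308 - -209}} = \sqrt{70542 + \frac{1}{-308 + 209}} = \sqrt{70542 + \frac{1}{-99}} = \sqrt{70542 - \frac{1}{99}} = \sqrt{\frac{6983657}{99}} = \frac{\sqrt{76820227}}{33}$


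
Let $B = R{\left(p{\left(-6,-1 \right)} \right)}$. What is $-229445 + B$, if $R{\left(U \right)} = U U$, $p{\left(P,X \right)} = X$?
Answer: $-229444$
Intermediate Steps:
$R{\left(U \right)} = U^{2}$
$B = 1$ ($B = \left(-1\right)^{2} = 1$)
$-229445 + B = -229445 + 1 = -229444$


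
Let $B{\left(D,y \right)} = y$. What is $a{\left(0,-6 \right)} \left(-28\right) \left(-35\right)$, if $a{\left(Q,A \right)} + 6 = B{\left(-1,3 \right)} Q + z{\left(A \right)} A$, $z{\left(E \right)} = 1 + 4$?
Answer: $-35280$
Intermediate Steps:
$z{\left(E \right)} = 5$
$a{\left(Q,A \right)} = -6 + 3 Q + 5 A$ ($a{\left(Q,A \right)} = -6 + \left(3 Q + 5 A\right) = -6 + 3 Q + 5 A$)
$a{\left(0,-6 \right)} \left(-28\right) \left(-35\right) = \left(-6 + 3 \cdot 0 + 5 \left(-6\right)\right) \left(-28\right) \left(-35\right) = \left(-6 + 0 - 30\right) \left(-28\right) \left(-35\right) = \left(-36\right) \left(-28\right) \left(-35\right) = 1008 \left(-35\right) = -35280$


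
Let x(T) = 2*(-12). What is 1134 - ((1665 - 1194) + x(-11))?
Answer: 687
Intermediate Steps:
x(T) = -24
1134 - ((1665 - 1194) + x(-11)) = 1134 - ((1665 - 1194) - 24) = 1134 - (471 - 24) = 1134 - 1*447 = 1134 - 447 = 687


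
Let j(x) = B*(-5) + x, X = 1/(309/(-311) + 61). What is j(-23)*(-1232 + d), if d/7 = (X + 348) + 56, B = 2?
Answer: -140423151/2666 ≈ -52672.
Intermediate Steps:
X = 311/18662 (X = 1/(309*(-1/311) + 61) = 1/(-309/311 + 61) = 1/(18662/311) = 311/18662 ≈ 0.016665)
j(x) = -10 + x (j(x) = 2*(-5) + x = -10 + x)
d = 7539759/2666 (d = 7*((311/18662 + 348) + 56) = 7*(6494687/18662 + 56) = 7*(7539759/18662) = 7539759/2666 ≈ 2828.1)
j(-23)*(-1232 + d) = (-10 - 23)*(-1232 + 7539759/2666) = -33*4255247/2666 = -140423151/2666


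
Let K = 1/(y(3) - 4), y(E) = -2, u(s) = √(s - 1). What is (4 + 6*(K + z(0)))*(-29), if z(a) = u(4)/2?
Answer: -87 - 87*√3 ≈ -237.69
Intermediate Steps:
u(s) = √(-1 + s)
K = -⅙ (K = 1/(-2 - 4) = 1/(-6) = -⅙ ≈ -0.16667)
z(a) = √3/2 (z(a) = √(-1 + 4)/2 = √3*(½) = √3/2)
(4 + 6*(K + z(0)))*(-29) = (4 + 6*(-⅙ + √3/2))*(-29) = (4 + (-1 + 3*√3))*(-29) = (3 + 3*√3)*(-29) = -87 - 87*√3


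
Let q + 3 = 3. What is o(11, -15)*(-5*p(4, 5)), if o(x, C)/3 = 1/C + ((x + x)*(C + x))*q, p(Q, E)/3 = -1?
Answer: -3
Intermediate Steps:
q = 0 (q = -3 + 3 = 0)
p(Q, E) = -3 (p(Q, E) = 3*(-1) = -3)
o(x, C) = 3/C (o(x, C) = 3*(1/C + ((x + x)*(C + x))*0) = 3*(1/C + ((2*x)*(C + x))*0) = 3*(1/C + (2*x*(C + x))*0) = 3*(1/C + 0) = 3/C)
o(11, -15)*(-5*p(4, 5)) = (3/(-15))*(-5*(-3)) = (3*(-1/15))*15 = -⅕*15 = -3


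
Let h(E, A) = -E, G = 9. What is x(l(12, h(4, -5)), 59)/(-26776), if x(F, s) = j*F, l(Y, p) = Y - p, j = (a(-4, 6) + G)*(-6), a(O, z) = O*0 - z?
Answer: 36/3347 ≈ 0.010756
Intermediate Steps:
a(O, z) = -z (a(O, z) = 0 - z = -z)
j = -18 (j = (-1*6 + 9)*(-6) = (-6 + 9)*(-6) = 3*(-6) = -18)
x(F, s) = -18*F
x(l(12, h(4, -5)), 59)/(-26776) = -18*(12 - (-1)*4)/(-26776) = -18*(12 - 1*(-4))*(-1/26776) = -18*(12 + 4)*(-1/26776) = -18*16*(-1/26776) = -288*(-1/26776) = 36/3347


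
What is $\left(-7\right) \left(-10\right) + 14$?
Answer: $84$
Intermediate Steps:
$\left(-7\right) \left(-10\right) + 14 = 70 + 14 = 84$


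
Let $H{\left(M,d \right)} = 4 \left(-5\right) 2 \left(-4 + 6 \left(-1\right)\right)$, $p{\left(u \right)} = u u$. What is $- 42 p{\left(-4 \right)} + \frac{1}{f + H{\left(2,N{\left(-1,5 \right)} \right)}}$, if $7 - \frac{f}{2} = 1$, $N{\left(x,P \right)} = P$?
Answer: $- \frac{276863}{412} \approx -672.0$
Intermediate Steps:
$p{\left(u \right)} = u^{2}$
$f = 12$ ($f = 14 - 2 = 12$)
$H{\left(M,d \right)} = 400$ ($H{\left(M,d \right)} = \left(-20\right) 2 \left(-4 - 6\right) = \left(-40\right) \left(-10\right) = 400$)
$- 42 p{\left(-4 \right)} + \frac{1}{f + H{\left(2,N{\left(-1,5 \right)} \right)}} = - 42 \left(-4\right)^{2} + \frac{1}{12 + 400} = \left(-42\right) 16 + \frac{1}{412} = -672 + \frac{1}{412} = - \frac{276863}{412}$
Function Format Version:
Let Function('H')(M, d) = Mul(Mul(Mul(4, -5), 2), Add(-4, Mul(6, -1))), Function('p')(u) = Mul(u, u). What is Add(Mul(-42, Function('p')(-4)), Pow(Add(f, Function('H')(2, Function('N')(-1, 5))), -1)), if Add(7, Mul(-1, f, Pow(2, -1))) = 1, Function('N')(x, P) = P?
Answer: Rational(-276863, 412) ≈ -672.00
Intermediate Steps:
Function('p')(u) = Pow(u, 2)
f = 12 (f = Add(14, Mul(-2, 1)) = Add(14, -2) = 12)
Function('H')(M, d) = 400 (Function('H')(M, d) = Mul(Mul(-20, 2), Add(-4, -6)) = Mul(-40, -10) = 400)
Add(Mul(-42, Function('p')(-4)), Pow(Add(f, Function('H')(2, Function('N')(-1, 5))), -1)) = Add(Mul(-42, Pow(-4, 2)), Pow(Add(12, 400), -1)) = Add(Mul(-42, 16), Pow(412, -1)) = Add(-672, Rational(1, 412)) = Rational(-276863, 412)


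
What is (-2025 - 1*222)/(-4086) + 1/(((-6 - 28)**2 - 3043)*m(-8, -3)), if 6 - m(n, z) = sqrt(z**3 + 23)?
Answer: 4710529/8566980 - I/37740 ≈ 0.54985 - 2.6497e-5*I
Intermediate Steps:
m(n, z) = 6 - sqrt(23 + z**3) (m(n, z) = 6 - sqrt(z**3 + 23) = 6 - sqrt(23 + z**3))
(-2025 - 1*222)/(-4086) + 1/(((-6 - 28)**2 - 3043)*m(-8, -3)) = (-2025 - 1*222)/(-4086) + 1/(((-6 - 28)**2 - 3043)*(6 - sqrt(23 + (-3)**3))) = (-2025 - 222)*(-1/4086) + 1/(((-34)**2 - 3043)*(6 - sqrt(23 - 27))) = -2247*(-1/4086) + 1/((1156 - 3043)*(6 - sqrt(-4))) = 749/1362 + 1/((-1887)*(6 - 2*I)) = 749/1362 - (6 + 2*I)/40/1887 = 749/1362 - (6 + 2*I)/75480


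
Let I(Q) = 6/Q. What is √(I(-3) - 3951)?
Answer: I*√3953 ≈ 62.873*I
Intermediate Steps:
√(I(-3) - 3951) = √(6/(-3) - 3951) = √(6*(-⅓) - 3951) = √(-2 - 3951) = √(-3953) = I*√3953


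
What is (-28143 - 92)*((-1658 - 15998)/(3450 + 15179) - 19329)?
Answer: 10167355651295/18629 ≈ 5.4578e+8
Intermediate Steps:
(-28143 - 92)*((-1658 - 15998)/(3450 + 15179) - 19329) = -28235*(-17656/18629 - 19329) = -28235*(-360097597/18629) = 10167355651295/18629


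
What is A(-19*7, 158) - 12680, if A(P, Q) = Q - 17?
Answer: -12539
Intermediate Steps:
A(P, Q) = -17 + Q
A(-19*7, 158) - 12680 = (-17 + 158) - 12680 = 141 - 12680 = -12539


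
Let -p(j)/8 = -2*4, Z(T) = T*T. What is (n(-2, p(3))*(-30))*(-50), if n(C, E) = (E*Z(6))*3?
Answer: 10368000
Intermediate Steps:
Z(T) = T²
p(j) = 64 (p(j) = -(-16)*4 = -8*(-8) = 64)
n(C, E) = 108*E (n(C, E) = (E*6²)*3 = (E*36)*3 = (36*E)*3 = 108*E)
(n(-2, p(3))*(-30))*(-50) = ((108*64)*(-30))*(-50) = (6912*(-30))*(-50) = -207360*(-50) = 10368000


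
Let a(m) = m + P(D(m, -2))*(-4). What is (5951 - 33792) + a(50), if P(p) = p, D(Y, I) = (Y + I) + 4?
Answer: -27999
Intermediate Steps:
D(Y, I) = 4 + I + Y (D(Y, I) = (I + Y) + 4 = 4 + I + Y)
a(m) = -8 - 3*m (a(m) = m + (4 - 2 + m)*(-4) = m + (2 + m)*(-4) = m + (-8 - 4*m) = -8 - 3*m)
(5951 - 33792) + a(50) = (5951 - 33792) + (-8 - 3*50) = -27841 + (-8 - 150) = -27841 - 158 = -27999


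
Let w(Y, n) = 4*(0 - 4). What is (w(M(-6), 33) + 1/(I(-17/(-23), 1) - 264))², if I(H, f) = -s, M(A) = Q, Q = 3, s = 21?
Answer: 20802721/81225 ≈ 256.11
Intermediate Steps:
M(A) = 3
I(H, f) = -21 (I(H, f) = -1*21 = -21)
w(Y, n) = -16 (w(Y, n) = 4*(-4) = -16)
(w(M(-6), 33) + 1/(I(-17/(-23), 1) - 264))² = (-16 + 1/(-21 - 264))² = (-16 + 1/(-285))² = (-16 - 1/285)² = (-4561/285)² = 20802721/81225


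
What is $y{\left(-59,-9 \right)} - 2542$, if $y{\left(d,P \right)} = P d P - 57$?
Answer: $-7378$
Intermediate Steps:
$y{\left(d,P \right)} = -57 + d P^{2}$ ($y{\left(d,P \right)} = d P^{2} - 57 = -57 + d P^{2}$)
$y{\left(-59,-9 \right)} - 2542 = \left(-57 - 59 \left(-9\right)^{2}\right) - 2542 = \left(-57 - 4779\right) - 2542 = -4836 - 2542 = -7378$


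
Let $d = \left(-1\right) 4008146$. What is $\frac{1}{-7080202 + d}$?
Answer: $- \frac{1}{11088348} \approx -9.0185 \cdot 10^{-8}$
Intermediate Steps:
$d = -4008146$
$\frac{1}{-7080202 + d} = \frac{1}{-7080202 - 4008146} = \frac{1}{-11088348} = - \frac{1}{11088348}$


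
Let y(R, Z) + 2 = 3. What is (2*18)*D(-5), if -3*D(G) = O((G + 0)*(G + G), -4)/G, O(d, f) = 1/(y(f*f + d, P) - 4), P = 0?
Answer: -⅘ ≈ -0.80000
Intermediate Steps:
y(R, Z) = 1 (y(R, Z) = -2 + 3 = 1)
O(d, f) = -⅓ (O(d, f) = 1/(1 - 4) = 1/(-3) = -⅓)
D(G) = 1/(9*G) (D(G) = -(-1)/(9*G) = 1/(9*G))
(2*18)*D(-5) = (2*18)*((⅑)/(-5)) = 36*((⅑)*(-⅕)) = 36*(-1/45) = -⅘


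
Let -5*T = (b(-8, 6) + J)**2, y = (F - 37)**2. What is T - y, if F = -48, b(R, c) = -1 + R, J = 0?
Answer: -36206/5 ≈ -7241.2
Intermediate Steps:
y = 7225 (y = (-48 - 37)**2 = (-85)**2 = 7225)
T = -81/5 (T = -((-1 - 8) + 0)**2/5 = -(-9 + 0)**2/5 = -1/5*(-9)**2 = -1/5*81 = -81/5 ≈ -16.200)
T - y = -81/5 - 1*7225 = -81/5 - 7225 = -36206/5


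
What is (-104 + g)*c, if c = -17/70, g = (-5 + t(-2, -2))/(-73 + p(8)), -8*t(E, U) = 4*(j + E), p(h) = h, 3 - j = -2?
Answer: 17663/700 ≈ 25.233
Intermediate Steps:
j = 5 (j = 3 - 1*(-2) = 3 + 2 = 5)
t(E, U) = -5/2 - E/2 (t(E, U) = -(5 + E)/2 = -(20 + 4*E)/8 = -5/2 - E/2)
g = 1/10 (g = (-5 + (-5/2 - 1/2*(-2)))/(-73 + 8) = (-5 + (-5/2 + 1))/(-65) = (-5 - 3/2)*(-1/65) = -13/2*(-1/65) = 1/10 ≈ 0.10000)
c = -17/70 (c = -17*1/70 = -17/70 ≈ -0.24286)
(-104 + g)*c = (-104 + 1/10)*(-17/70) = -1039/10*(-17/70) = 17663/700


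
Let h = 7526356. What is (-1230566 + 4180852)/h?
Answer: 1475143/3763178 ≈ 0.39199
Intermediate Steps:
(-1230566 + 4180852)/h = (-1230566 + 4180852)/7526356 = 2950286*(1/7526356) = 1475143/3763178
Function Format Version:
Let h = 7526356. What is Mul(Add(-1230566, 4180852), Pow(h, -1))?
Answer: Rational(1475143, 3763178) ≈ 0.39199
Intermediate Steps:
Mul(Add(-1230566, 4180852), Pow(h, -1)) = Mul(Add(-1230566, 4180852), Pow(7526356, -1)) = Mul(2950286, Rational(1, 7526356)) = Rational(1475143, 3763178)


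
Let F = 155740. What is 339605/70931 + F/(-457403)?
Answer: 20612793125/4634864599 ≈ 4.4473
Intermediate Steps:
339605/70931 + F/(-457403) = 339605/70931 + 155740/(-457403) = 339605*(1/70931) + 155740*(-1/457403) = 48515/10133 - 155740/457403 = 20612793125/4634864599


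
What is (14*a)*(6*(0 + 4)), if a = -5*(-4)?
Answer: 6720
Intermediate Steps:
a = 20
(14*a)*(6*(0 + 4)) = (14*20)*(6*(0 + 4)) = 280*(6*4) = 280*24 = 6720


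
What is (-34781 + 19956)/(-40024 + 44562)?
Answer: -14825/4538 ≈ -3.2669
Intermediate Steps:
(-34781 + 19956)/(-40024 + 44562) = -14825/4538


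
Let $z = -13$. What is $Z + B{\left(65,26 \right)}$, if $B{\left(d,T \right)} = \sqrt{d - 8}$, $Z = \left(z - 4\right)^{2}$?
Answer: $289 + \sqrt{57} \approx 296.55$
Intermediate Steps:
$Z = 289$ ($Z = \left(-13 - 4\right)^{2} = \left(-17\right)^{2} = 289$)
$B{\left(d,T \right)} = \sqrt{-8 + d}$
$Z + B{\left(65,26 \right)} = 289 + \sqrt{-8 + 65} = 289 + \sqrt{57}$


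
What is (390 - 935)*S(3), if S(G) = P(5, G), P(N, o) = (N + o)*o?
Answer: -13080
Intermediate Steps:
P(N, o) = o*(N + o)
S(G) = G*(5 + G)
(390 - 935)*S(3) = (390 - 935)*(3*(5 + 3)) = -1635*8 = -545*24 = -13080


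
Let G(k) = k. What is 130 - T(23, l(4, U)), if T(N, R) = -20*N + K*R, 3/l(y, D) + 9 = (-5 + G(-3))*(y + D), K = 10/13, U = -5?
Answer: 7700/13 ≈ 592.31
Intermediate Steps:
K = 10/13 (K = 10*(1/13) = 10/13 ≈ 0.76923)
l(y, D) = 3/(-9 - 8*D - 8*y) (l(y, D) = 3/(-9 + (-5 - 3)*(y + D)) = 3/(-9 - 8*(D + y)) = 3/(-9 + (-8*D - 8*y)) = 3/(-9 - 8*D - 8*y))
T(N, R) = -20*N + 10*R/13
130 - T(23, l(4, U)) = 130 - (-20*23 + 10*(-3/(9 + 8*(-5) + 8*4))/13) = 130 - (-460 + 10*(-3/(9 - 40 + 32))/13) = 130 - (-460 + 10*(-3/1)/13) = 130 - (-460 + 10*(-3*1)/13) = 130 - (-460 + (10/13)*(-3)) = 130 - (-460 - 30/13) = 130 - 1*(-6010/13) = 130 + 6010/13 = 7700/13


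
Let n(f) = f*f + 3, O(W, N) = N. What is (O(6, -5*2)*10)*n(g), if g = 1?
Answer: -400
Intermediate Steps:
n(f) = 3 + f² (n(f) = f² + 3 = 3 + f²)
(O(6, -5*2)*10)*n(g) = (-5*2*10)*(3 + 1²) = (-10*10)*(3 + 1) = -100*4 = -400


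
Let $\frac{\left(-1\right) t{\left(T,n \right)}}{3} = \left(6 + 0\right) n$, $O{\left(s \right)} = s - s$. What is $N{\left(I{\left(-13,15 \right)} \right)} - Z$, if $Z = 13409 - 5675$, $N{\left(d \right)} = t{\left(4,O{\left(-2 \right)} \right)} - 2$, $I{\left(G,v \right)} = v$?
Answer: $-7736$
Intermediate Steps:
$O{\left(s \right)} = 0$
$t{\left(T,n \right)} = - 18 n$ ($t{\left(T,n \right)} = - 3 \left(6 + 0\right) n = - 3 \cdot 6 n = - 18 n$)
$N{\left(d \right)} = -2$ ($N{\left(d \right)} = \left(-18\right) 0 - 2 = 0 - 2 = -2$)
$Z = 7734$ ($Z = 13409 - 5675 = 7734$)
$N{\left(I{\left(-13,15 \right)} \right)} - Z = -2 - 7734 = -7736$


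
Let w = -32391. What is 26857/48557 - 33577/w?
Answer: 42378364/26657793 ≈ 1.5897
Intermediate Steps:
26857/48557 - 33577/w = 26857/48557 - 33577/(-32391) = 26857*(1/48557) - 33577*(-1/32391) = 26857/48557 + 33577/32391 = 42378364/26657793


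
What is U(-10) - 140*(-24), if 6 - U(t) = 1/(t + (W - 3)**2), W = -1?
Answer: 20195/6 ≈ 3365.8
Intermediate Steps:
U(t) = 6 - 1/(16 + t) (U(t) = 6 - 1/(t + (-1 - 3)**2) = 6 - 1/(t + (-4)**2) = 6 - 1/(t + 16) = 6 - 1/(16 + t))
U(-10) - 140*(-24) = (95 + 6*(-10))/(16 - 10) - 140*(-24) = (95 - 60)/6 + 3360 = (1/6)*35 + 3360 = 35/6 + 3360 = 20195/6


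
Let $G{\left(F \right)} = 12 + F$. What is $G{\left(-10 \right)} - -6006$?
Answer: $6008$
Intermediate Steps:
$G{\left(-10 \right)} - -6006 = \left(12 - 10\right) - -6006 = 2 + 6006 = 6008$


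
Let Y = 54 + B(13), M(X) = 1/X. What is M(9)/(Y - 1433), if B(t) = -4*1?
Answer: -1/12447 ≈ -8.0341e-5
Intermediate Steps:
B(t) = -4
Y = 50 (Y = 54 - 4 = 50)
M(9)/(Y - 1433) = 1/(9*(50 - 1433)) = (⅑)/(-1383) = (⅑)*(-1/1383) = -1/12447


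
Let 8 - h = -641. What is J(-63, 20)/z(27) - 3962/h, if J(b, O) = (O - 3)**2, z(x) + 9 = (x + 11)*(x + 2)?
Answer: -4142905/709357 ≈ -5.8404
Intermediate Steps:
h = 649 (h = 8 - 1*(-641) = 8 + 641 = 649)
z(x) = -9 + (2 + x)*(11 + x) (z(x) = -9 + (x + 11)*(x + 2) = -9 + (11 + x)*(2 + x) = -9 + (2 + x)*(11 + x))
J(b, O) = (-3 + O)**2
J(-63, 20)/z(27) - 3962/h = (-3 + 20)**2/(13 + 27**2 + 13*27) - 3962/649 = 17**2/(13 + 729 + 351) - 3962*1/649 = 289/1093 - 3962/649 = -4142905/709357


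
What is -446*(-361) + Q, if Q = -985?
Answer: 160021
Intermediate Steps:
-446*(-361) + Q = -446*(-361) - 985 = 161006 - 985 = 160021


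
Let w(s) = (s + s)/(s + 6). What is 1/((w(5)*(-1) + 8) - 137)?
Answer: -11/1429 ≈ -0.0076977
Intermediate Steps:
w(s) = 2*s/(6 + s) (w(s) = (2*s)/(6 + s) = 2*s/(6 + s))
1/((w(5)*(-1) + 8) - 137) = 1/(((2*5/(6 + 5))*(-1) + 8) - 137) = 1/(((2*5/11)*(-1) + 8) - 137) = 1/(((2*5*(1/11))*(-1) + 8) - 137) = 1/(((10/11)*(-1) + 8) - 137) = 1/((-10/11 + 8) - 137) = 1/(78/11 - 137) = 1/(-1429/11) = -11/1429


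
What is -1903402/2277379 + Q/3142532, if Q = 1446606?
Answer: -1343515784095/3578368191814 ≈ -0.37545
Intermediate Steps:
-1903402/2277379 + Q/3142532 = -1903402/2277379 + 1446606/3142532 = -1903402*1/2277379 + 1446606*(1/3142532) = -1903402/2277379 + 723303/1571266 = -1343515784095/3578368191814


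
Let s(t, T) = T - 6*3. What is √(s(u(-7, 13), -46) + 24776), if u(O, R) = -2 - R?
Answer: 2*√6178 ≈ 157.20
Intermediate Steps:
s(t, T) = -18 + T (s(t, T) = T - 18 = -18 + T)
√(s(u(-7, 13), -46) + 24776) = √((-18 - 46) + 24776) = √(-64 + 24776) = √24712 = 2*√6178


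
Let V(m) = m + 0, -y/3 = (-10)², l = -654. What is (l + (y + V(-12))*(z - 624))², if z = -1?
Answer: 37770367716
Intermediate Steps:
y = -300 (y = -3*(-10)² = -3*100 = -300)
V(m) = m
(l + (y + V(-12))*(z - 624))² = (-654 + (-300 - 12)*(-1 - 624))² = (-654 - 312*(-625))² = (-654 + 195000)² = 194346² = 37770367716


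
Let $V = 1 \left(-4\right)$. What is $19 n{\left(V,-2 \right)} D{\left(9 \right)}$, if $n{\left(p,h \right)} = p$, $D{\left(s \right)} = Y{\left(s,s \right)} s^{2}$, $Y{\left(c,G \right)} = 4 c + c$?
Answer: $-277020$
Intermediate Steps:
$Y{\left(c,G \right)} = 5 c$
$V = -4$
$D{\left(s \right)} = 5 s^{3}$ ($D{\left(s \right)} = 5 s s^{2} = 5 s^{3}$)
$19 n{\left(V,-2 \right)} D{\left(9 \right)} = 19 \left(-4\right) 5 \cdot 9^{3} = - 76 \cdot 5 \cdot 729 = \left(-76\right) 3645 = -277020$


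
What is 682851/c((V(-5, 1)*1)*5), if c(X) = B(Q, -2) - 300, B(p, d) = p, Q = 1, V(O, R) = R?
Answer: -52527/23 ≈ -2283.8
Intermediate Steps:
c(X) = -299 (c(X) = 1 - 300 = -299)
682851/c((V(-5, 1)*1)*5) = 682851/(-299) = 682851*(-1/299) = -52527/23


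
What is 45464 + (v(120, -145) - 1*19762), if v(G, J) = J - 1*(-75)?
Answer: 25632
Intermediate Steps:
v(G, J) = 75 + J (v(G, J) = J + 75 = 75 + J)
45464 + (v(120, -145) - 1*19762) = 45464 + ((75 - 145) - 1*19762) = 45464 + (-70 - 19762) = 45464 - 19832 = 25632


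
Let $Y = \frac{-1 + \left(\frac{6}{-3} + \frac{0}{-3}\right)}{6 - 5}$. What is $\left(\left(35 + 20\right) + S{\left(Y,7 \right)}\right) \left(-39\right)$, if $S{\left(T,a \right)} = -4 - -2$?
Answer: $-2067$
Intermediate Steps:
$Y = -3$ ($Y = \frac{-1 + \left(6 \left(- \frac{1}{3}\right) + 0 \left(- \frac{1}{3}\right)\right)}{1} = \left(-1 + \left(-2 + 0\right)\right) 1 = \left(-1 - 2\right) 1 = \left(-3\right) 1 = -3$)
$S{\left(T,a \right)} = -2$ ($S{\left(T,a \right)} = -4 + 2 = -2$)
$\left(\left(35 + 20\right) + S{\left(Y,7 \right)}\right) \left(-39\right) = \left(\left(35 + 20\right) - 2\right) \left(-39\right) = \left(55 - 2\right) \left(-39\right) = 53 \left(-39\right) = -2067$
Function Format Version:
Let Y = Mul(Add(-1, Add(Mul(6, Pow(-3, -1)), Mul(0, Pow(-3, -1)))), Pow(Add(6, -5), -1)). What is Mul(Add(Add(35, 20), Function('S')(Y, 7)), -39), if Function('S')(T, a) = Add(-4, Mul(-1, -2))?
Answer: -2067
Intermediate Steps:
Y = -3 (Y = Mul(Add(-1, Add(Mul(6, Rational(-1, 3)), Mul(0, Rational(-1, 3)))), Pow(1, -1)) = Mul(Add(-1, Add(-2, 0)), 1) = Mul(Add(-1, -2), 1) = Mul(-3, 1) = -3)
Function('S')(T, a) = -2 (Function('S')(T, a) = Add(-4, 2) = -2)
Mul(Add(Add(35, 20), Function('S')(Y, 7)), -39) = Mul(Add(Add(35, 20), -2), -39) = Mul(Add(55, -2), -39) = Mul(53, -39) = -2067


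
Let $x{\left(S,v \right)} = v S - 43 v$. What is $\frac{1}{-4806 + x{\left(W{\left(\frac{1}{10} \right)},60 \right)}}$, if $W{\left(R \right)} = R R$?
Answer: $- \frac{5}{36927} \approx -0.0001354$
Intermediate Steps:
$W{\left(R \right)} = R^{2}$
$x{\left(S,v \right)} = - 43 v + S v$ ($x{\left(S,v \right)} = S v - 43 v = - 43 v + S v$)
$\frac{1}{-4806 + x{\left(W{\left(\frac{1}{10} \right)},60 \right)}} = \frac{1}{-4806 + 60 \left(-43 + \left(\frac{1}{10}\right)^{2}\right)} = \frac{1}{-4806 + 60 \left(-43 + \frac{1}{100}\right)} = \frac{1}{-4806 + 60 \left(- \frac{4299}{100}\right)} = \frac{1}{-4806 - \frac{12897}{5}} = \frac{1}{- \frac{36927}{5}} = - \frac{5}{36927}$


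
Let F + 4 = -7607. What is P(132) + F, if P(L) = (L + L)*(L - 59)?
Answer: 11661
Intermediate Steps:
F = -7611 (F = -4 - 7607 = -7611)
P(L) = 2*L*(-59 + L) (P(L) = (2*L)*(-59 + L) = 2*L*(-59 + L))
P(132) + F = 2*132*(-59 + 132) - 7611 = 2*132*73 - 7611 = 19272 - 7611 = 11661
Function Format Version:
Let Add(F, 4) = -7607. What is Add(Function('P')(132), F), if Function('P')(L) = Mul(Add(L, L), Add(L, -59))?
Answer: 11661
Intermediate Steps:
F = -7611 (F = Add(-4, -7607) = -7611)
Function('P')(L) = Mul(2, L, Add(-59, L)) (Function('P')(L) = Mul(Mul(2, L), Add(-59, L)) = Mul(2, L, Add(-59, L)))
Add(Function('P')(132), F) = Add(Mul(2, 132, Add(-59, 132)), -7611) = Add(Mul(2, 132, 73), -7611) = Add(19272, -7611) = 11661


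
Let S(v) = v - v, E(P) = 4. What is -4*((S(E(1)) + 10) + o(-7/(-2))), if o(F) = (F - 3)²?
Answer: -41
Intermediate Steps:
S(v) = 0
o(F) = (-3 + F)²
-4*((S(E(1)) + 10) + o(-7/(-2))) = -4*((0 + 10) + (-3 - 7/(-2))²) = -4*(10 + (-3 - 7*(-½))²) = -4*(10 + (-3 + 7/2)²) = -4*(10 + (½)²) = -4*(10 + ¼) = -4*41/4 = -41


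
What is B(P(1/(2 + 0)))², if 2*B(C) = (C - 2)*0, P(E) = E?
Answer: 0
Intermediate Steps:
B(C) = 0 (B(C) = ((C - 2)*0)/2 = ((-2 + C)*0)/2 = (½)*0 = 0)
B(P(1/(2 + 0)))² = 0² = 0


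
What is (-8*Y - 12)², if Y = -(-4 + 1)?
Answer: 1296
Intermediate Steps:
Y = 3 (Y = -1*(-3) = 3)
(-8*Y - 12)² = (-8*3 - 12)² = (-24 - 12)² = (-36)² = 1296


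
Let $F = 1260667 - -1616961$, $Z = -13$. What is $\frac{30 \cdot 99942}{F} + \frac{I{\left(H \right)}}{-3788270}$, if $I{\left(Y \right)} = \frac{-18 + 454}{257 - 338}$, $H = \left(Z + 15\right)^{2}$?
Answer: $\frac{115002118234001}{110374972213545} \approx 1.0419$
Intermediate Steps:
$H = 4$ ($H = \left(-13 + 15\right)^{2} = 2^{2} = 4$)
$I{\left(Y \right)} = - \frac{436}{81}$ ($I{\left(Y \right)} = \frac{436}{-81} = 436 \left(- \frac{1}{81}\right) = - \frac{436}{81}$)
$F = 2877628$ ($F = 1260667 + 1616961 = 2877628$)
$\frac{30 \cdot 99942}{F} + \frac{I{\left(H \right)}}{-3788270} = \frac{30 \cdot 99942}{2877628} - \frac{436}{81 \left(-3788270\right)} = 2998260 \cdot \frac{1}{2877628} - - \frac{218}{153424935} = \frac{749565}{719407} + \frac{218}{153424935} = \frac{115002118234001}{110374972213545}$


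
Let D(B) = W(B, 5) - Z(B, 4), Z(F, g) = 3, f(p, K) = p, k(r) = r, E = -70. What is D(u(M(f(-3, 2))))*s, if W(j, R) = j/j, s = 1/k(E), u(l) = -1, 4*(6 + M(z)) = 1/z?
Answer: 1/35 ≈ 0.028571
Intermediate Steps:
M(z) = -6 + 1/(4*z) (M(z) = -6 + (1/z)/4 = -6 + 1/(4*z))
s = -1/70 (s = 1/(-70) = -1/70 ≈ -0.014286)
W(j, R) = 1
D(B) = -2 (D(B) = 1 - 1*3 = 1 - 3 = -2)
D(u(M(f(-3, 2))))*s = -2*(-1/70) = 1/35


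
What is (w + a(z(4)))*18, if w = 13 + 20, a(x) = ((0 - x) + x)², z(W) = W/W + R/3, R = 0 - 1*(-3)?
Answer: 594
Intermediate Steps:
R = 3 (R = 0 + 3 = 3)
z(W) = 2 (z(W) = W/W + 3/3 = 1 + 3*(⅓) = 1 + 1 = 2)
a(x) = 0 (a(x) = (-x + x)² = 0² = 0)
w = 33
(w + a(z(4)))*18 = (33 + 0)*18 = 33*18 = 594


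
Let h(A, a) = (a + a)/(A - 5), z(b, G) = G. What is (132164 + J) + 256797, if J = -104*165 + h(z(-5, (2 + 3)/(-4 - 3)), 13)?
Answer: 7435929/20 ≈ 3.7180e+5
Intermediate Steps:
h(A, a) = 2*a/(-5 + A) (h(A, a) = (2*a)/(-5 + A) = 2*a/(-5 + A))
J = -343291/20 (J = -104*165 + 2*13/(-5 + (2 + 3)/(-4 - 3)) = -17160 + 2*13/(-5 + 5/(-7)) = -17160 + 2*13/(-5 + 5*(-1/7)) = -17160 + 2*13/(-5 - 5/7) = -17160 + 2*13/(-40/7) = -17160 + 2*13*(-7/40) = -17160 - 91/20 = -343291/20 ≈ -17165.)
(132164 + J) + 256797 = (132164 - 343291/20) + 256797 = 2299989/20 + 256797 = 7435929/20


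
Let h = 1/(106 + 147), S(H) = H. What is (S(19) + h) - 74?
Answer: -13914/253 ≈ -54.996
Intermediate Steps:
h = 1/253 ≈ 0.0039526
(S(19) + h) - 74 = (19 + 1/253) - 74 = 4808/253 - 74 = -13914/253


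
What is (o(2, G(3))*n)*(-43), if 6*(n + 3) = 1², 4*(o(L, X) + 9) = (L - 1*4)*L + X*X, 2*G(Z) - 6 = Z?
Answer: -57749/96 ≈ -601.55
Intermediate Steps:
G(Z) = 3 + Z/2
o(L, X) = -9 + X²/4 + L*(-4 + L)/4 (o(L, X) = -9 + ((L - 1*4)*L + X*X)/4 = -9 + ((L - 4)*L + X²)/4 = -9 + ((-4 + L)*L + X²)/4 = -9 + (L*(-4 + L) + X²)/4 = -9 + (X² + L*(-4 + L))/4 = -9 + (X²/4 + L*(-4 + L)/4) = -9 + X²/4 + L*(-4 + L)/4)
n = -17/6 (n = -3 + (⅙)*1² = -3 + (⅙)*1 = -3 + ⅙ = -17/6 ≈ -2.8333)
(o(2, G(3))*n)*(-43) = ((-9 - 1*2 + (¼)*2² + (3 + (½)*3)²/4)*(-17/6))*(-43) = ((-9 - 2 + (¼)*4 + (3 + 3/2)²/4)*(-17/6))*(-43) = ((-9 - 2 + 1 + (9/2)²/4)*(-17/6))*(-43) = ((-9 - 2 + 1 + (¼)*(81/4))*(-17/6))*(-43) = ((-9 - 2 + 1 + 81/16)*(-17/6))*(-43) = -79/16*(-17/6)*(-43) = (1343/96)*(-43) = -57749/96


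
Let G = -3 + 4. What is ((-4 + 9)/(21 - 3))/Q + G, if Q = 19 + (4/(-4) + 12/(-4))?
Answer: 55/54 ≈ 1.0185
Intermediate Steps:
G = 1
Q = 15 (Q = 19 + (4*(-¼) + 12*(-¼)) = 19 + (-1 - 3) = 19 - 4 = 15)
((-4 + 9)/(21 - 3))/Q + G = ((-4 + 9)/(21 - 3))/15 + 1 = (5/18)*(1/15) + 1 = 1/54 + 1 = 55/54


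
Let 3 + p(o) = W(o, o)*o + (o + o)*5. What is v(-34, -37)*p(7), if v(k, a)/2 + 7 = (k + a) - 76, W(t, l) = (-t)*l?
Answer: 85008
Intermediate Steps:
W(t, l) = -l*t
p(o) = -3 - o**3 + 10*o (p(o) = -3 + ((-o*o)*o + (o + o)*5) = -3 + ((-o**2)*o + (2*o)*5) = -3 + (-o**3 + 10*o) = -3 - o**3 + 10*o)
v(k, a) = -166 + 2*a + 2*k (v(k, a) = -14 + 2*((k + a) - 76) = -14 + 2*((a + k) - 76) = -14 + 2*(-76 + a + k) = -14 + (-152 + 2*a + 2*k) = -166 + 2*a + 2*k)
v(-34, -37)*p(7) = (-166 + 2*(-37) + 2*(-34))*(-3 - 1*7**3 + 10*7) = (-166 - 74 - 68)*(-3 - 1*343 + 70) = -308*(-3 - 343 + 70) = -308*(-276) = 85008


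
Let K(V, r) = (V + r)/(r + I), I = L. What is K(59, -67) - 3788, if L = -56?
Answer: -465916/123 ≈ -3787.9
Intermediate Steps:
I = -56
K(V, r) = (V + r)/(-56 + r) (K(V, r) = (V + r)/(r - 56) = (V + r)/(-56 + r))
K(59, -67) - 3788 = (59 - 67)/(-56 - 67) - 3788 = -8/(-123) - 3788 = -1/123*(-8) - 3788 = 8/123 - 3788 = -465916/123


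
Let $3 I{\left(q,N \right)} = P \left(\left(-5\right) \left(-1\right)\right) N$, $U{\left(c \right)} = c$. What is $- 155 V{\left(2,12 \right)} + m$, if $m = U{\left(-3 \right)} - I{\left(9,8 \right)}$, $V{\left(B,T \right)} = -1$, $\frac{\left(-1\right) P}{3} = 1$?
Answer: $192$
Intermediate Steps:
$P = -3$ ($P = \left(-3\right) 1 = -3$)
$I{\left(q,N \right)} = - 5 N$ ($I{\left(q,N \right)} = \frac{- 3 \left(\left(-5\right) \left(-1\right)\right) N}{3} = \frac{\left(-3\right) 5 N}{3} = \frac{\left(-15\right) N}{3} = - 5 N$)
$m = 37$ ($m = -3 - \left(-5\right) 8 = -3 - -40 = -3 + 40 = 37$)
$- 155 V{\left(2,12 \right)} + m = \left(-155\right) \left(-1\right) + 37 = 155 + 37 = 192$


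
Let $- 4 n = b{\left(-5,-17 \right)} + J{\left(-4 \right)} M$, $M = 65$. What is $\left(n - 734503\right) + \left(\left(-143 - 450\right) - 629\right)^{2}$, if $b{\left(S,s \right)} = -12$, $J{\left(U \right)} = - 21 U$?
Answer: $757419$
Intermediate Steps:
$n = -1362$ ($n = - \frac{-12 + \left(-21\right) \left(-4\right) 65}{4} = - \frac{-12 + 84 \cdot 65}{4} = - \frac{-12 + 5460}{4} = \left(- \frac{1}{4}\right) 5448 = -1362$)
$\left(n - 734503\right) + \left(\left(-143 - 450\right) - 629\right)^{2} = \left(-1362 - 734503\right) + \left(\left(-143 - 450\right) - 629\right)^{2} = \left(-1362 - 734503\right) + \left(-593 - 629\right)^{2} = -735865 + \left(-1222\right)^{2} = -735865 + 1493284 = 757419$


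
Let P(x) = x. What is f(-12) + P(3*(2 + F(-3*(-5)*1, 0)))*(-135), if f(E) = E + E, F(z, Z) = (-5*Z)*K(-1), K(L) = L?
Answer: -834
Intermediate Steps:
F(z, Z) = 5*Z (F(z, Z) = -5*Z*(-1) = 5*Z)
f(E) = 2*E
f(-12) + P(3*(2 + F(-3*(-5)*1, 0)))*(-135) = 2*(-12) + (3*(2 + 5*0))*(-135) = -24 + (3*(2 + 0))*(-135) = -24 + (3*2)*(-135) = -24 + 6*(-135) = -24 - 810 = -834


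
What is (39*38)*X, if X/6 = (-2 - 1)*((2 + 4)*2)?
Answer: -320112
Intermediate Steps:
X = -216 (X = 6*((-2 - 1)*((2 + 4)*2)) = 6*(-18*2) = 6*(-3*12) = 6*(-36) = -216)
(39*38)*X = (39*38)*(-216) = 1482*(-216) = -320112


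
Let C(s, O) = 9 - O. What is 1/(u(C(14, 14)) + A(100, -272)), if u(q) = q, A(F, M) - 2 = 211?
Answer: 1/208 ≈ 0.0048077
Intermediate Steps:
A(F, M) = 213 (A(F, M) = 2 + 211 = 213)
1/(u(C(14, 14)) + A(100, -272)) = 1/((9 - 1*14) + 213) = 1/((9 - 14) + 213) = 1/(-5 + 213) = 1/208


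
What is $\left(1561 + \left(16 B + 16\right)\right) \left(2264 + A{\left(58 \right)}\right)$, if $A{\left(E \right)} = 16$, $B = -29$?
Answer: $2537640$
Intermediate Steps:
$\left(1561 + \left(16 B + 16\right)\right) \left(2264 + A{\left(58 \right)}\right) = \left(1561 + \left(16 \left(-29\right) + 16\right)\right) \left(2264 + 16\right) = \left(1561 + \left(-464 + 16\right)\right) 2280 = \left(1561 - 448\right) 2280 = 1113 \cdot 2280 = 2537640$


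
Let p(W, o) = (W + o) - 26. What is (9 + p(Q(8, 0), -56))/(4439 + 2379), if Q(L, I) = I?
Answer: -73/6818 ≈ -0.010707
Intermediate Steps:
p(W, o) = -26 + W + o
(9 + p(Q(8, 0), -56))/(4439 + 2379) = (9 + (-26 + 0 - 56))/(4439 + 2379) = (9 - 82)/6818 = -73*1/6818 = -73/6818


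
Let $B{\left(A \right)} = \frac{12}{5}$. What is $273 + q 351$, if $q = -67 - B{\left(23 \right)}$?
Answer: $- \frac{120432}{5} \approx -24086.0$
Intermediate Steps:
$B{\left(A \right)} = \frac{12}{5}$ ($B{\left(A \right)} = 12 \cdot \frac{1}{5} = \frac{12}{5}$)
$q = - \frac{347}{5}$ ($q = -67 - \frac{12}{5} = - \frac{347}{5} \approx -69.4$)
$273 + q 351 = 273 - \frac{121797}{5} = - \frac{120432}{5}$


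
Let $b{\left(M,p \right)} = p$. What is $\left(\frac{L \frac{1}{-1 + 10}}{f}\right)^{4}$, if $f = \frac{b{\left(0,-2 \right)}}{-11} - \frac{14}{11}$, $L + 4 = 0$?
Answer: $\frac{14641}{531441} \approx 0.02755$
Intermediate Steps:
$L = -4$ ($L = -4 + 0 = -4$)
$f = - \frac{12}{11}$ ($f = - \frac{2}{-11} - \frac{14}{11} = \left(-2\right) \left(- \frac{1}{11}\right) - \frac{14}{11} = \frac{2}{11} - \frac{14}{11} = - \frac{12}{11} \approx -1.0909$)
$\left(\frac{L \frac{1}{-1 + 10}}{f}\right)^{4} = \left(\frac{\left(-4\right) \frac{1}{-1 + 10}}{- \frac{12}{11}}\right)^{4} = \left(- \frac{4}{9} \left(- \frac{11}{12}\right)\right)^{4} = \left(\left(-4\right) \frac{1}{9} \left(- \frac{11}{12}\right)\right)^{4} = \left(\left(- \frac{4}{9}\right) \left(- \frac{11}{12}\right)\right)^{4} = \left(\frac{11}{27}\right)^{4} = \frac{14641}{531441}$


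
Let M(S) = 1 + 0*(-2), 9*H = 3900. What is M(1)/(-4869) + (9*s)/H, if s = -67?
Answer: -8809321/6329700 ≈ -1.3917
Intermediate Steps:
H = 1300/3 (H = (1/9)*3900 = 1300/3 ≈ 433.33)
M(S) = 1 (M(S) = 1 + 0 = 1)
M(1)/(-4869) + (9*s)/H = 1/(-4869) + (9*(-67))/(1300/3) = 1*(-1/4869) - 603*3/1300 = -1/4869 - 1809/1300 = -8809321/6329700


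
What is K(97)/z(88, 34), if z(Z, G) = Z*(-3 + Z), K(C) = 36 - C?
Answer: -61/7480 ≈ -0.0081551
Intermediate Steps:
K(97)/z(88, 34) = (36 - 1*97)/((88*(-3 + 88))) = (36 - 97)/((88*85)) = -61/7480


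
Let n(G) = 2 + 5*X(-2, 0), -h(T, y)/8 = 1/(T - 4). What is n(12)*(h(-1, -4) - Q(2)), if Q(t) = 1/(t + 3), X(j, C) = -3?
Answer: -91/5 ≈ -18.200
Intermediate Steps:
h(T, y) = -8/(-4 + T) (h(T, y) = -8/(T - 4) = -8/(-4 + T))
n(G) = -13 (n(G) = 2 + 5*(-3) = 2 - 15 = -13)
Q(t) = 1/(3 + t)
n(12)*(h(-1, -4) - Q(2)) = -13*(-8/(-4 - 1) - 1/(3 + 2)) = -13*(-8/(-5) - 1/5) = -13*(-8*(-⅕) - 1*⅕) = -13*(8/5 - ⅕) = -13*7/5 = -91/5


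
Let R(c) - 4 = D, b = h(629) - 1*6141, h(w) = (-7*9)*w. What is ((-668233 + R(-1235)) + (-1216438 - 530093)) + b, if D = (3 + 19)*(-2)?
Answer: -2460572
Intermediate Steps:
h(w) = -63*w
D = -44 (D = 22*(-2) = -44)
b = -45768 (b = -63*629 - 1*6141 = -39627 - 6141 = -45768)
R(c) = -40 (R(c) = 4 - 44 = -40)
((-668233 + R(-1235)) + (-1216438 - 530093)) + b = ((-668233 - 40) + (-1216438 - 530093)) - 45768 = (-668273 - 1746531) - 45768 = -2414804 - 45768 = -2460572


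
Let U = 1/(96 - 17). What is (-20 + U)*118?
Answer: -186322/79 ≈ -2358.5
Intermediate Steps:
U = 1/79 ≈ 0.012658
(-20 + U)*118 = (-20 + 1/79)*118 = -1579/79*118 = -186322/79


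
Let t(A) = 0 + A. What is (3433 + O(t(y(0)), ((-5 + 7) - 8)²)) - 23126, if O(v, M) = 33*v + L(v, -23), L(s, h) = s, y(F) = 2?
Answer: -19625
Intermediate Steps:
t(A) = A
O(v, M) = 34*v (O(v, M) = 33*v + v = 34*v)
(3433 + O(t(y(0)), ((-5 + 7) - 8)²)) - 23126 = (3433 + 34*2) - 23126 = (3433 + 68) - 23126 = 3501 - 23126 = -19625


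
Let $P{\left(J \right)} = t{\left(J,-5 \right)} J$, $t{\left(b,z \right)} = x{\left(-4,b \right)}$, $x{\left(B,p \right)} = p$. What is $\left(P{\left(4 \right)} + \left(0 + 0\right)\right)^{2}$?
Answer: $256$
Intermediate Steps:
$t{\left(b,z \right)} = b$
$P{\left(J \right)} = J^{2}$ ($P{\left(J \right)} = J J = J^{2}$)
$\left(P{\left(4 \right)} + \left(0 + 0\right)\right)^{2} = \left(4^{2} + \left(0 + 0\right)\right)^{2} = \left(16 + 0\right)^{2} = 16^{2} = 256$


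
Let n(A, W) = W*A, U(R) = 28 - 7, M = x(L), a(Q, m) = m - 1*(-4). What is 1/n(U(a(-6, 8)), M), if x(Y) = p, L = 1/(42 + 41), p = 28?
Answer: 1/588 ≈ 0.0017007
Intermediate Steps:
L = 1/83 ≈ 0.012048
a(Q, m) = 4 + m (a(Q, m) = m + 4 = 4 + m)
x(Y) = 28
M = 28
U(R) = 21
n(A, W) = A*W
1/n(U(a(-6, 8)), M) = 1/(21*28) = 1/588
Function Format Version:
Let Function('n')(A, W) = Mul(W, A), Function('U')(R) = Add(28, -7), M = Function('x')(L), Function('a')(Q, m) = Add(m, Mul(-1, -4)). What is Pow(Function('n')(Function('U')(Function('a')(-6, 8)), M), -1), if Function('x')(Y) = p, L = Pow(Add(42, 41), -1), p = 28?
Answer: Rational(1, 588) ≈ 0.0017007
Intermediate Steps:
L = Rational(1, 83) (L = Pow(83, -1) = Rational(1, 83) ≈ 0.012048)
Function('a')(Q, m) = Add(4, m) (Function('a')(Q, m) = Add(m, 4) = Add(4, m))
Function('x')(Y) = 28
M = 28
Function('U')(R) = 21
Function('n')(A, W) = Mul(A, W)
Pow(Function('n')(Function('U')(Function('a')(-6, 8)), M), -1) = Pow(Mul(21, 28), -1) = Pow(588, -1) = Rational(1, 588)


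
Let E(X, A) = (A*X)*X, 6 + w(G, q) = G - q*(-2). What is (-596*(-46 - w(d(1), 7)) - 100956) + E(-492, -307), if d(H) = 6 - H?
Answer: -74379440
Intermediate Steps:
w(G, q) = -6 + G + 2*q (w(G, q) = -6 + (G - q*(-2)) = -6 + (G - (-2)*q) = -6 + (G + 2*q) = -6 + G + 2*q)
E(X, A) = A*X²
(-596*(-46 - w(d(1), 7)) - 100956) + E(-492, -307) = (-596*(-46 - (-6 + (6 - 1*1) + 2*7)) - 100956) - 307*(-492)² = (-596*(-46 - (-6 + (6 - 1) + 14)) - 100956) - 307*242064 = (-596*(-46 - (-6 + 5 + 14)) - 100956) - 74313648 = (-596*(-46 - 1*13) - 100956) - 74313648 = (-596*(-46 - 13) - 100956) - 74313648 = (-596*(-59) - 100956) - 74313648 = (35164 - 100956) - 74313648 = -65792 - 74313648 = -74379440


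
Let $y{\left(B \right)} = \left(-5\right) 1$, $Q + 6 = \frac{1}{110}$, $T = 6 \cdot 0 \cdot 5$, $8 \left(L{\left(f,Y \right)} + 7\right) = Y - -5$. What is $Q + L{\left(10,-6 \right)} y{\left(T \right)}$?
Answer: $\frac{13039}{440} \approx 29.634$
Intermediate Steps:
$L{\left(f,Y \right)} = - \frac{51}{8} + \frac{Y}{8}$ ($L{\left(f,Y \right)} = -7 + \frac{Y - -5}{8} = -7 + \frac{Y + 5}{8} = -7 + \frac{5 + Y}{8} = -7 + \left(\frac{5}{8} + \frac{Y}{8}\right) = - \frac{51}{8} + \frac{Y}{8}$)
$T = 0$ ($T = 0 \cdot 5 = 0$)
$Q = - \frac{659}{110}$ ($Q = -6 + \frac{1}{110} = - \frac{659}{110} \approx -5.9909$)
$y{\left(B \right)} = -5$
$Q + L{\left(10,-6 \right)} y{\left(T \right)} = - \frac{659}{110} + \left(- \frac{51}{8} + \frac{1}{8} \left(-6\right)\right) \left(-5\right) = - \frac{659}{110} + \left(- \frac{51}{8} - \frac{3}{4}\right) \left(-5\right) = - \frac{659}{110} - - \frac{285}{8} = - \frac{659}{110} + \frac{285}{8} = \frac{13039}{440}$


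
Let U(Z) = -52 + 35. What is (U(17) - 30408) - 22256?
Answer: -52681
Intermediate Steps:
U(Z) = -17
(U(17) - 30408) - 22256 = (-17 - 30408) - 22256 = -30425 - 22256 = -52681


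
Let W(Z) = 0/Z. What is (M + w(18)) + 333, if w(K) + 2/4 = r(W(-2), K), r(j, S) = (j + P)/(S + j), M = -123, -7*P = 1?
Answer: 13198/63 ≈ 209.49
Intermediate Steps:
P = -1/7 (P = -1/7*1 = -1/7 ≈ -0.14286)
W(Z) = 0
r(j, S) = (-1/7 + j)/(S + j) (r(j, S) = (j - 1/7)/(S + j) = (-1/7 + j)/(S + j))
w(K) = -1/2 - 1/(7*K) (w(K) = -1/2 + (-1/7 + 0)/(K + 0) = -1/2 - 1/7/K = -1/2 - 1/(7*K))
(M + w(18)) + 333 = (-123 + (1/14)*(-2 - 7*18)/18) + 333 = (-123 + (1/14)*(1/18)*(-2 - 126)) + 333 = (-123 + (1/14)*(1/18)*(-128)) + 333 = (-123 - 32/63) + 333 = -7781/63 + 333 = 13198/63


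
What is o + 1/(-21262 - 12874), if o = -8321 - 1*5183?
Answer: -460972545/34136 ≈ -13504.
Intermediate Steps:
o = -13504 (o = -8321 - 5183 = -13504)
o + 1/(-21262 - 12874) = -13504 + 1/(-21262 - 12874) = -13504 + 1/(-34136) = -13504 - 1/34136 = -460972545/34136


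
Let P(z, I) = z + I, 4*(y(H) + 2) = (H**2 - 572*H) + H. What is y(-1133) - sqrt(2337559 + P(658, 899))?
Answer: 482656 - 2*sqrt(584779) ≈ 4.8113e+5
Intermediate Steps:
y(H) = -2 - 571*H/4 + H**2/4 (y(H) = -2 + ((H**2 - 572*H) + H)/4 = -2 + (H**2 - 571*H)/4 = -2 + (-571*H/4 + H**2/4) = -2 - 571*H/4 + H**2/4)
P(z, I) = I + z
y(-1133) - sqrt(2337559 + P(658, 899)) = (-2 - 571/4*(-1133) + (1/4)*(-1133)**2) - sqrt(2337559 + (899 + 658)) = (-2 + 646943/4 + (1/4)*1283689) - sqrt(2337559 + 1557) = (-2 + 646943/4 + 1283689/4) - sqrt(2339116) = 482656 - 2*sqrt(584779)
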